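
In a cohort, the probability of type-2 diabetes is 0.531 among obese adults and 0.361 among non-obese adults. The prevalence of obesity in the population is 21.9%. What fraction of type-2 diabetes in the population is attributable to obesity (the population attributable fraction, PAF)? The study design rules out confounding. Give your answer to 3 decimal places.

Let p₁ = 0.531, p₀ = 0.361.
Overall risk P(Y=1) = π·p₁ + (1−π)·p₀ = 0.219×0.531 + 0.781×0.361 = 0.39823.
Under exogeneity, PAF = [P(Y=1) − p₀] / P(Y=1).
PAF = (0.39823 − 0.361) / 0.39823 ≈ 0.0935

PAF ≈ 0.093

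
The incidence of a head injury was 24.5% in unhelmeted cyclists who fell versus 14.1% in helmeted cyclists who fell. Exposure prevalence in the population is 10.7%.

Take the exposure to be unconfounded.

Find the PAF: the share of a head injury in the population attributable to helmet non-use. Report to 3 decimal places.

p₁ = 0.245, p₀ = 0.141.
Overall risk P(Y=1) = π·p₁ + (1−π)·p₀ = 0.107×0.245 + 0.893×0.141 = 0.15213.
Under exogeneity, PAF = [P(Y=1) − p₀] / P(Y=1).
PAF = (0.15213 − 0.141) / 0.15213 ≈ 0.0731

PAF ≈ 0.073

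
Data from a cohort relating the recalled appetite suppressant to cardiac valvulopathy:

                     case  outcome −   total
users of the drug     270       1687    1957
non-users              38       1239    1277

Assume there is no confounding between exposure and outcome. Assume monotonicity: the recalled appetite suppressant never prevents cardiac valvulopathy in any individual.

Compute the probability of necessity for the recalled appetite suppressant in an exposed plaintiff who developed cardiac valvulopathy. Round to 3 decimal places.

PN ≈ 0.784

p₁ = P(outcome | exposed) = 270/1957 = 0.13797
p₀ = P(outcome | unexposed) = 38/1277 = 0.029757
Under exogeneity and monotonicity, PN = (p₁ − p₀)/p₁.
PN = (0.13797 − 0.029757) / 0.13797 ≈ 0.7843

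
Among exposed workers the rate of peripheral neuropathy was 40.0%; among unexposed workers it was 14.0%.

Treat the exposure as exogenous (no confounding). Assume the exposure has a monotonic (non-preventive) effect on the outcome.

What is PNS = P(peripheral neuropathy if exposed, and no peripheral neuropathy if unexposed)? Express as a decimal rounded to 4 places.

PNS ≈ 0.2600

p₁ = 0.4, p₀ = 0.14.
Under exogeneity and monotonicity, PNS = p₁ − p₀.
PNS = 0.4 − 0.14 = 0.26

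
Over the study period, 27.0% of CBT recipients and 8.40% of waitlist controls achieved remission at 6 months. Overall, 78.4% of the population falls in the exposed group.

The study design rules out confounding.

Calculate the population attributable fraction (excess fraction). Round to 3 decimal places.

p₁ = 0.27, p₀ = 0.084.
Overall risk P(Y=1) = π·p₁ + (1−π)·p₀ = 0.784×0.27 + 0.216×0.084 = 0.22982.
Under exogeneity, PAF = [P(Y=1) − p₀] / P(Y=1).
PAF = (0.22982 − 0.084) / 0.22982 ≈ 0.6345

PAF ≈ 0.635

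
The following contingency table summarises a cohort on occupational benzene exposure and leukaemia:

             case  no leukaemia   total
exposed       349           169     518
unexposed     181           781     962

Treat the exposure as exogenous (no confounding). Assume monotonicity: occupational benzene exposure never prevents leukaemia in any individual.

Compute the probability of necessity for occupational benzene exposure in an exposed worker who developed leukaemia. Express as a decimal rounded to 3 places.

PN ≈ 0.721

p₁ = P(outcome | exposed) = 349/518 = 0.67375
p₀ = P(outcome | unexposed) = 181/962 = 0.18815
Under exogeneity and monotonicity, PN = (p₁ − p₀)/p₁.
PN = (0.67375 − 0.18815) / 0.67375 ≈ 0.7207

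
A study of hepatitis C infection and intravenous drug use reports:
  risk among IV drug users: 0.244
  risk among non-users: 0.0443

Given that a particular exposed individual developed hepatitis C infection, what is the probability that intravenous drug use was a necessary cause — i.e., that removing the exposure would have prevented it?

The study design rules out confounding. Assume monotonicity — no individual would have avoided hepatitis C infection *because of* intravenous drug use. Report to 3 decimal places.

PN ≈ 0.818

Let p₁ = 0.244, p₀ = 0.0443.
Under exogeneity and monotonicity, PN = (p₁ − p₀) / p₁.
PN = (0.244 − 0.0443) / 0.244 = 0.1997 / 0.244 ≈ 0.8184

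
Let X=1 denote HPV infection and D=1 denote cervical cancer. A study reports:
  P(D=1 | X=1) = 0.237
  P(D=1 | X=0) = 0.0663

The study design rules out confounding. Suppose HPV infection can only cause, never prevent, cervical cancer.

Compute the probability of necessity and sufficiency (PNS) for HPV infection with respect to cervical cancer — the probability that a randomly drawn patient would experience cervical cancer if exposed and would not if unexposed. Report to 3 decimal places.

PNS ≈ 0.171

Let p₁ = 0.237, p₀ = 0.0663.
Under exogeneity and monotonicity, PNS = p₁ − p₀.
PNS = 0.237 − 0.0663 = 0.1707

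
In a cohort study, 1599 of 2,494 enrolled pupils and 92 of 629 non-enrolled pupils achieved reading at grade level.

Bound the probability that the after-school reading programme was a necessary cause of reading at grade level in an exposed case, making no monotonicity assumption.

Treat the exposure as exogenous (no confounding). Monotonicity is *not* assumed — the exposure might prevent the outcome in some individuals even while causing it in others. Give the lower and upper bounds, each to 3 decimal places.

0.772 ≤ PN ≤ 1.000

p₁ = P(outcome | exposed) = 1599/2494 = 0.64114
p₀ = P(outcome | unexposed) = 92/629 = 0.14626
Under exogeneity alone the bounds on PN are max{0,(p₁−p₀)/p₁} ≤ PN ≤ min{1,(1−p₀)/p₁}.
  lower = (p₁ − p₀)/p₁ = 0.49487 / 0.64114 ≈ 0.7719
  upper = min{1, (1 − p₀)/p₁} = 0.85374 / 0.64114 ≈ 1.3316 → capped at 1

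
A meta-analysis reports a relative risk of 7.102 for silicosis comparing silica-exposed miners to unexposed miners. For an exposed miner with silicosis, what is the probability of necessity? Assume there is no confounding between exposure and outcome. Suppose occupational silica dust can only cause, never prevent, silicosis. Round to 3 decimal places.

Under exogeneity and monotonicity, PN = (RR − 1) / RR = 1 − 1/RR.
PN = (7.102 − 1) / 7.102 = 6.102 / 7.102 ≈ 0.8592

PN ≈ 0.859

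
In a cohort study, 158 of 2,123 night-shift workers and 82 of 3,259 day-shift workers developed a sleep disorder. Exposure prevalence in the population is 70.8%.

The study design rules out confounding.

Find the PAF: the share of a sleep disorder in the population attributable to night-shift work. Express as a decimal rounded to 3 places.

PAF ≈ 0.581

p₁ = P(outcome | exposed) = 158/2123 = 0.074423
p₀ = P(outcome | unexposed) = 82/3259 = 0.025161
Overall risk P(Y=1) = π·p₁ + (1−π)·p₀ = 0.708×0.074423 + 0.292×0.025161 = 0.060039.
Under exogeneity, PAF = [P(Y=1) − p₀] / P(Y=1).
PAF = (0.060039 − 0.025161) / 0.060039 ≈ 0.5809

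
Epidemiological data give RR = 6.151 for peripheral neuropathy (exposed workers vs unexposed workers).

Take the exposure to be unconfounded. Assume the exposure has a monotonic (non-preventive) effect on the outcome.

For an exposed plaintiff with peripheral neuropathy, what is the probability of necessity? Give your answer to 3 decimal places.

Under exogeneity and monotonicity, PN = (RR − 1) / RR = 1 − 1/RR.
PN = (6.151 − 1) / 6.151 = 5.151 / 6.151 ≈ 0.8374

PN ≈ 0.837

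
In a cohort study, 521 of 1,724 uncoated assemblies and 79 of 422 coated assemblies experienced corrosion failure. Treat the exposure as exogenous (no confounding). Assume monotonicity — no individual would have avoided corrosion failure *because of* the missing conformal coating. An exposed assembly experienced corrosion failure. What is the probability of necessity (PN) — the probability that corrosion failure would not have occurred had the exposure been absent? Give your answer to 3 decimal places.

p₁ = P(outcome | exposed) = 521/1724 = 0.3022
p₀ = P(outcome | unexposed) = 79/422 = 0.1872
Under exogeneity and monotonicity, PN = (p₁ − p₀) / p₁.
PN = (0.3022 − 0.1872) / 0.3022 = 0.115 / 0.3022 ≈ 0.3805

PN ≈ 0.381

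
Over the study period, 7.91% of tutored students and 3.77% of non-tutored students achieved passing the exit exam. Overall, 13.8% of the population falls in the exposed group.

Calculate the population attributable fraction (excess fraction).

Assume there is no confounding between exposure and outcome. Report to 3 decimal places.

p₁ = 0.0791, p₀ = 0.0377.
Overall risk P(Y=1) = π·p₁ + (1−π)·p₀ = 0.138×0.0791 + 0.862×0.0377 = 0.043413.
Under exogeneity, PAF = [P(Y=1) − p₀] / P(Y=1).
PAF = (0.043413 − 0.0377) / 0.043413 ≈ 0.1316

PAF ≈ 0.132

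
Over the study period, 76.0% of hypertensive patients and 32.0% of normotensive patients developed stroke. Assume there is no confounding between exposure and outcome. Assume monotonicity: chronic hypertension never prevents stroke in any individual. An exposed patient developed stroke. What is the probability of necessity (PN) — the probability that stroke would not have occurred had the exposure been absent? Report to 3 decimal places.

p₁ = 0.76, p₀ = 0.32.
Under exogeneity and monotonicity, PN = (p₁ − p₀) / p₁.
PN = (0.76 − 0.32) / 0.76 = 0.44 / 0.76 ≈ 0.5789

PN ≈ 0.579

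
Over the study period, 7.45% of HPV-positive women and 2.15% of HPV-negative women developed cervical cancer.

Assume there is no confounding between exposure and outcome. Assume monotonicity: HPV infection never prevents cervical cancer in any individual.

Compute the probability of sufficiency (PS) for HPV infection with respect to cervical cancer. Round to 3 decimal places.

p₁ = 0.0745, p₀ = 0.0215.
Under exogeneity and monotonicity, PS = (p₁ − p₀) / (1 − p₀).
PS = (0.0745 − 0.0215) / (1 − 0.0215) = 0.053 / 0.9785 ≈ 0.0542

PS ≈ 0.054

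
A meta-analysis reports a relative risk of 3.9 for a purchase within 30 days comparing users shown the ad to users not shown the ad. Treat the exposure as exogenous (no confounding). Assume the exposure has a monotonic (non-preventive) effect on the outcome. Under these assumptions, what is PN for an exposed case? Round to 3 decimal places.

Under exogeneity and monotonicity, PN = (RR − 1) / RR = 1 − 1/RR.
PN = (3.9 − 1) / 3.9 = 2.9 / 3.9 ≈ 0.7436

PN ≈ 0.744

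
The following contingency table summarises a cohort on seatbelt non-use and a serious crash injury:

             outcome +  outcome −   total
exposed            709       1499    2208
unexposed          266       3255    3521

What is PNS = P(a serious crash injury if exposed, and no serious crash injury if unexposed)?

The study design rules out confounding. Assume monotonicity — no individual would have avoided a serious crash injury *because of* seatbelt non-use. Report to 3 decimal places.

p₁ = P(outcome | exposed) = 709/2208 = 0.32111
p₀ = P(outcome | unexposed) = 266/3521 = 0.075547
Under exogeneity and monotonicity, PNS = p₁ − p₀.
PNS = 0.32111 − 0.075547 = 0.24556

PNS ≈ 0.246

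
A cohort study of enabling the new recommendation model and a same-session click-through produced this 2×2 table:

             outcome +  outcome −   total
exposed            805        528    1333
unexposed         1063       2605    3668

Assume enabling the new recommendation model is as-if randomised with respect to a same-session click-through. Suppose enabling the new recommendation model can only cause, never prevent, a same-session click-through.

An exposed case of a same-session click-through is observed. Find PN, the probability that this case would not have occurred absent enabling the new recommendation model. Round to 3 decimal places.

PN ≈ 0.520

p₁ = P(outcome | exposed) = 805/1333 = 0.6039
p₀ = P(outcome | unexposed) = 1063/3668 = 0.2898
Under exogeneity and monotonicity, PN = (p₁ − p₀)/p₁.
PN = (0.6039 − 0.2898) / 0.6039 ≈ 0.5201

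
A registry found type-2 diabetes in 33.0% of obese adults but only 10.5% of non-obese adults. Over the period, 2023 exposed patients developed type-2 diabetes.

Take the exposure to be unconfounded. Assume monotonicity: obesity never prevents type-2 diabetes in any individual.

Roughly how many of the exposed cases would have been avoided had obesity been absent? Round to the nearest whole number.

p₁ = 0.33, p₀ = 0.105.
PN = (p₁ − p₀)/p₁ = (0.33 − 0.105) / 0.33 ≈ 0.68182.
Attributable cases ≈ PN × (exposed cases) = 0.68182 × 2023 ≈ 1379.32.

about 1379 cases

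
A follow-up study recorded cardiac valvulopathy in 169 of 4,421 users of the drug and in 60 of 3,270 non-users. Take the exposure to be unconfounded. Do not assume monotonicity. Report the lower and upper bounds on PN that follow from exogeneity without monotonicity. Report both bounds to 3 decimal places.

0.520 ≤ PN ≤ 1.000

p₁ = P(outcome | exposed) = 169/4421 = 0.038227
p₀ = P(outcome | unexposed) = 60/3270 = 0.018349
Under exogeneity alone the bounds on PN are max{0,(p₁−p₀)/p₁} ≤ PN ≤ min{1,(1−p₀)/p₁}.
  lower = (p₁ − p₀)/p₁ = 0.019878 / 0.038227 ≈ 0.5200
  upper = min{1, (1 − p₀)/p₁} = 0.98165 / 0.038227 ≈ 25.6798 → capped at 1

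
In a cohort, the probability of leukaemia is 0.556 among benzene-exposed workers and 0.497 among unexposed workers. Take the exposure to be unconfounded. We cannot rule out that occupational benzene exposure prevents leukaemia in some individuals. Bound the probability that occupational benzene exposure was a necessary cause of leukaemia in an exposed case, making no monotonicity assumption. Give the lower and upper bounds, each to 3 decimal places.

Let p₁ = 0.556, p₀ = 0.497.
Under exogeneity alone the bounds on PN are max{0,(p₁−p₀)/p₁} ≤ PN ≤ min{1,(1−p₀)/p₁}.
  lower = (p₁ − p₀)/p₁ = 0.059 / 0.556 ≈ 0.1061
  upper = min{1, (1 − p₀)/p₁} = 0.503 / 0.556 ≈ 0.9047

0.106 ≤ PN ≤ 0.905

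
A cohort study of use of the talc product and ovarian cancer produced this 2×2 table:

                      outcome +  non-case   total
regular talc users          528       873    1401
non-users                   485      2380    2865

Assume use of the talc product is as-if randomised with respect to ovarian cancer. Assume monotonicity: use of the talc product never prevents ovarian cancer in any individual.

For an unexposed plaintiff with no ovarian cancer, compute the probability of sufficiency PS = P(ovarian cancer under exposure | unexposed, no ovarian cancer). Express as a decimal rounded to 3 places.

PS ≈ 0.250

p₁ = P(outcome | exposed) = 528/1401 = 0.37687
p₀ = P(outcome | unexposed) = 485/2865 = 0.16928
Under exogeneity and monotonicity, PS = (p₁ − p₀)/(1 − p₀).
PS = (0.37687 − 0.16928) / 0.83072 ≈ 0.2499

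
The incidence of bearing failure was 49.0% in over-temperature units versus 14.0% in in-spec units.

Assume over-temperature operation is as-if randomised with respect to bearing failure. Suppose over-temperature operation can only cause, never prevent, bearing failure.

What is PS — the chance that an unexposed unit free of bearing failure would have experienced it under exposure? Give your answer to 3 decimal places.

PS ≈ 0.407

p₁ = 0.49, p₀ = 0.14.
Under exogeneity and monotonicity, PS = (p₁ − p₀) / (1 − p₀).
PS = (0.49 − 0.14) / (1 − 0.14) = 0.35 / 0.86 ≈ 0.4070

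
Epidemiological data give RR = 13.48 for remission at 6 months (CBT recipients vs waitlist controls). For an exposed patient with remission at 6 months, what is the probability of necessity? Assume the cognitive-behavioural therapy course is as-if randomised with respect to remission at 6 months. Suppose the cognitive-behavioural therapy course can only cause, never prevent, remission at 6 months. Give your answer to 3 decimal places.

PN ≈ 0.926

Under exogeneity and monotonicity, PN = (RR − 1) / RR = 1 − 1/RR.
PN = (13.48 − 1) / 13.48 = 12.48 / 13.48 ≈ 0.9258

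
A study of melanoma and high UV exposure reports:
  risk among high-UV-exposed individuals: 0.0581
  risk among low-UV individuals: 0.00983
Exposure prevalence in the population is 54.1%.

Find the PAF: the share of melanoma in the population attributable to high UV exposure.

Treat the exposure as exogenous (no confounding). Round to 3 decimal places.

PAF ≈ 0.727

Let p₁ = 0.0581, p₀ = 0.00983.
Overall risk P(Y=1) = π·p₁ + (1−π)·p₀ = 0.541×0.0581 + 0.459×0.00983 = 0.035944.
Under exogeneity, PAF = [P(Y=1) − p₀] / P(Y=1).
PAF = (0.035944 − 0.00983) / 0.035944 ≈ 0.7265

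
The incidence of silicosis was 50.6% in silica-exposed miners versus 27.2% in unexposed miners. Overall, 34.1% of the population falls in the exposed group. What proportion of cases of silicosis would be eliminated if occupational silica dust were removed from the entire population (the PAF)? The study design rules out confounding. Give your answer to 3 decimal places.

PAF ≈ 0.227

p₁ = 0.506, p₀ = 0.272.
Overall risk P(Y=1) = π·p₁ + (1−π)·p₀ = 0.341×0.506 + 0.659×0.272 = 0.35179.
Under exogeneity, PAF = [P(Y=1) − p₀] / P(Y=1).
PAF = (0.35179 − 0.272) / 0.35179 ≈ 0.2268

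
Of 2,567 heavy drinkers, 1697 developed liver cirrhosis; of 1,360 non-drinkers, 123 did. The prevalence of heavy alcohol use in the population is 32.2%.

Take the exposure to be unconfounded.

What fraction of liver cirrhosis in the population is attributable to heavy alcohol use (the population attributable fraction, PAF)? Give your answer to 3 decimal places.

p₁ = P(outcome | exposed) = 1697/2567 = 0.66108
p₀ = P(outcome | unexposed) = 123/1360 = 0.090441
Overall risk P(Y=1) = π·p₁ + (1−π)·p₀ = 0.322×0.66108 + 0.678×0.090441 = 0.27419.
Under exogeneity, PAF = [P(Y=1) − p₀] / P(Y=1).
PAF = (0.27419 − 0.090441) / 0.27419 ≈ 0.6701

PAF ≈ 0.670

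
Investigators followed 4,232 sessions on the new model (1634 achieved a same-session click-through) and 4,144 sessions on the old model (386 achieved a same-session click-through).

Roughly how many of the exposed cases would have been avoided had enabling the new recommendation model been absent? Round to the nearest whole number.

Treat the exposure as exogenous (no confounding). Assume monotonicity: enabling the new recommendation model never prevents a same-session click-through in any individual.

about 1240 cases

p₁ = P(outcome | exposed) = 1634/4232 = 0.38611
p₀ = P(outcome | unexposed) = 386/4144 = 0.093147
PN = (p₁ − p₀)/p₁ = (0.38611 − 0.093147) / 0.38611 ≈ 0.75875.
Attributable cases ≈ PN × (exposed cases) = 0.75875 × 1634 ≈ 1239.80.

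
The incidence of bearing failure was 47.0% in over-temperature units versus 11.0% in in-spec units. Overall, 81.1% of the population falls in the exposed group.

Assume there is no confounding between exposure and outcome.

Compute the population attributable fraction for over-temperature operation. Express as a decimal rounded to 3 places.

PAF ≈ 0.726

p₁ = 0.47, p₀ = 0.11.
Overall risk P(Y=1) = π·p₁ + (1−π)·p₀ = 0.811×0.47 + 0.189×0.11 = 0.40196.
Under exogeneity, PAF = [P(Y=1) − p₀] / P(Y=1).
PAF = (0.40196 − 0.11) / 0.40196 ≈ 0.7263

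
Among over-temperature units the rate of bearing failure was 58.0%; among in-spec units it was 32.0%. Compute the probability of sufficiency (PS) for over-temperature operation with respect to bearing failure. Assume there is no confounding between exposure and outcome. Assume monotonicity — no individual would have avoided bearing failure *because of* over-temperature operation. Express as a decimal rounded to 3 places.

PS ≈ 0.382

p₁ = 0.58, p₀ = 0.32.
Under exogeneity and monotonicity, PS = (p₁ − p₀) / (1 − p₀).
PS = (0.58 − 0.32) / (1 − 0.32) = 0.26 / 0.68 ≈ 0.3824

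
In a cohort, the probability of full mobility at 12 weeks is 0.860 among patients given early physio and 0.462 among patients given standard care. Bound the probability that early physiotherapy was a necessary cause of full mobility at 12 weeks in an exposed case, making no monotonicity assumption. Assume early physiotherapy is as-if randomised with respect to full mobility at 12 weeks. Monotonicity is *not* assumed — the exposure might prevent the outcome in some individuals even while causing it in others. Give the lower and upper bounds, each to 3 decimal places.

0.463 ≤ PN ≤ 0.626

Let p₁ = 0.86, p₀ = 0.462.
Under exogeneity alone the bounds on PN are max{0,(p₁−p₀)/p₁} ≤ PN ≤ min{1,(1−p₀)/p₁}.
  lower = (p₁ − p₀)/p₁ = 0.398 / 0.86 ≈ 0.4628
  upper = min{1, (1 − p₀)/p₁} = 0.538 / 0.86 ≈ 0.6256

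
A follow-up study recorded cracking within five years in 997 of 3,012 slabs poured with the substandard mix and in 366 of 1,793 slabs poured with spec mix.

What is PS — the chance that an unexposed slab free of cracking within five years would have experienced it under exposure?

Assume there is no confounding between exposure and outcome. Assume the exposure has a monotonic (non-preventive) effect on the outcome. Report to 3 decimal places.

PS ≈ 0.159

p₁ = P(outcome | exposed) = 997/3012 = 0.33101
p₀ = P(outcome | unexposed) = 366/1793 = 0.20413
Under exogeneity and monotonicity, PS = (p₁ − p₀) / (1 − p₀).
PS = (0.33101 − 0.20413) / (1 − 0.20413) = 0.12688 / 0.79587 ≈ 0.1594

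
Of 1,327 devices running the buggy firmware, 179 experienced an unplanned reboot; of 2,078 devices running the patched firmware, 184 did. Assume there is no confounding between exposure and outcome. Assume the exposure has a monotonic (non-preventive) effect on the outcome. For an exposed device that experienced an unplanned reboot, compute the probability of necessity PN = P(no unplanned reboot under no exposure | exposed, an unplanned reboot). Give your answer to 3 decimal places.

PN ≈ 0.344

p₁ = P(outcome | exposed) = 179/1327 = 0.13489
p₀ = P(outcome | unexposed) = 184/2078 = 0.088547
Under exogeneity and monotonicity, PN = (p₁ − p₀) / p₁.
PN = (0.13489 − 0.088547) / 0.13489 = 0.046344 / 0.13489 ≈ 0.3436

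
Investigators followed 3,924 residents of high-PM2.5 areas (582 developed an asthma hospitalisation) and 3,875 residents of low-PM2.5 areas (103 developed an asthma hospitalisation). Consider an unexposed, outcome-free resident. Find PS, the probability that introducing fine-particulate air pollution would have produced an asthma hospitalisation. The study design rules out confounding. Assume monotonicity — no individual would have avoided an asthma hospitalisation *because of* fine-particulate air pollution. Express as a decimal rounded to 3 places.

PS ≈ 0.125

p₁ = P(outcome | exposed) = 582/3924 = 0.14832
p₀ = P(outcome | unexposed) = 103/3875 = 0.026581
Under exogeneity and monotonicity, PS = (p₁ − p₀) / (1 − p₀).
PS = (0.14832 − 0.026581) / (1 − 0.026581) = 0.12174 / 0.97342 ≈ 0.1251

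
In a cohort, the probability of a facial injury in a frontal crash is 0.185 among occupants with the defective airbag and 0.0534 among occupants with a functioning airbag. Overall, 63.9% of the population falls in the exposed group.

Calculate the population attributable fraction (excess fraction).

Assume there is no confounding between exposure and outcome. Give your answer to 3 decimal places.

PAF ≈ 0.612

Let p₁ = 0.185, p₀ = 0.0534.
Overall risk P(Y=1) = π·p₁ + (1−π)·p₀ = 0.639×0.185 + 0.361×0.0534 = 0.13749.
Under exogeneity, PAF = [P(Y=1) − p₀] / P(Y=1).
PAF = (0.13749 − 0.0534) / 0.13749 ≈ 0.6116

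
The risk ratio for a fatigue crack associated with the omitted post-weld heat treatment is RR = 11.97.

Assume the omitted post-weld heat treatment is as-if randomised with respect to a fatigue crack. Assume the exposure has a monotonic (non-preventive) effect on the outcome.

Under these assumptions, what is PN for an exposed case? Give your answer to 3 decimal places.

PN ≈ 0.916

Under exogeneity and monotonicity, PN = (RR − 1) / RR = 1 − 1/RR.
PN = (11.97 − 1) / 11.97 = 10.97 / 11.97 ≈ 0.9165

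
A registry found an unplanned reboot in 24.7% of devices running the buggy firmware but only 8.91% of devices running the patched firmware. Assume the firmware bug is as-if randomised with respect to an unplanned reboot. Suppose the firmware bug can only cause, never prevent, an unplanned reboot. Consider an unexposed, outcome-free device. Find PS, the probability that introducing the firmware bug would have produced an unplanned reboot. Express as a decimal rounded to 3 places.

p₁ = 0.247, p₀ = 0.0891.
Under exogeneity and monotonicity, PS = (p₁ − p₀) / (1 − p₀).
PS = (0.247 − 0.0891) / (1 − 0.0891) = 0.1579 / 0.9109 ≈ 0.1733

PS ≈ 0.173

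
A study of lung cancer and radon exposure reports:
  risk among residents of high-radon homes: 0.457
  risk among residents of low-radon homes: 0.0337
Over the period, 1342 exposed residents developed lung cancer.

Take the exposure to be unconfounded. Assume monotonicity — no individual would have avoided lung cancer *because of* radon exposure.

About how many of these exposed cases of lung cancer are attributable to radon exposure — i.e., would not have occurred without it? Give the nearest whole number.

Let p₁ = 0.457, p₀ = 0.0337.
PN = (p₁ − p₀)/p₁ = (0.457 − 0.0337) / 0.457 ≈ 0.92626.
Attributable cases ≈ PN × (exposed cases) = 0.92626 × 1342 ≈ 1243.04.

about 1243 cases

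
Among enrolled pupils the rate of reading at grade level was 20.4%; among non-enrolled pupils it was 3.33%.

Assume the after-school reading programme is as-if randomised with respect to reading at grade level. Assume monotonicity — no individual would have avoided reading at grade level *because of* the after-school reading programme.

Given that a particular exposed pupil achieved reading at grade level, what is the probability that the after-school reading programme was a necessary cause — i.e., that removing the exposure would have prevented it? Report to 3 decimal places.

p₁ = 0.204, p₀ = 0.0333.
Under exogeneity and monotonicity, PN = (p₁ − p₀) / p₁.
PN = (0.204 − 0.0333) / 0.204 = 0.1707 / 0.204 ≈ 0.8368

PN ≈ 0.837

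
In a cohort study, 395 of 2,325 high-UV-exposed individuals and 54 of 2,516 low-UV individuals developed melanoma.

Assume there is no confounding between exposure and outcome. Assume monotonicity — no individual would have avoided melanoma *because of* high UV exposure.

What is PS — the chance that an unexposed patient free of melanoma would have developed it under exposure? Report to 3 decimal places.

p₁ = P(outcome | exposed) = 395/2325 = 0.16989
p₀ = P(outcome | unexposed) = 54/2516 = 0.021463
Under exogeneity and monotonicity, PS = (p₁ − p₀) / (1 − p₀).
PS = (0.16989 − 0.021463) / (1 − 0.021463) = 0.14843 / 0.97854 ≈ 0.1517

PS ≈ 0.152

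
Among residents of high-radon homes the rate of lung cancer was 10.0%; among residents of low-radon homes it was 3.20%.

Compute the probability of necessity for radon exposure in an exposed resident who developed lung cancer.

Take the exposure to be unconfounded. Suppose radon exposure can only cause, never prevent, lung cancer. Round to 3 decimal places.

p₁ = 0.1, p₀ = 0.032.
Under exogeneity and monotonicity, PN = (p₁ − p₀) / p₁.
PN = (0.1 − 0.032) / 0.1 = 0.068 / 0.1 ≈ 0.6800

PN ≈ 0.680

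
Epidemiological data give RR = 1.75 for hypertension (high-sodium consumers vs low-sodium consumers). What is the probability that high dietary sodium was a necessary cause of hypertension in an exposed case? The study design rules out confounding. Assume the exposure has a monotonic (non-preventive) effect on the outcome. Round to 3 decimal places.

Under exogeneity and monotonicity, PN = (RR − 1) / RR = 1 − 1/RR.
PN = (1.75 − 1) / 1.75 = 0.75 / 1.75 ≈ 0.4286

PN ≈ 0.429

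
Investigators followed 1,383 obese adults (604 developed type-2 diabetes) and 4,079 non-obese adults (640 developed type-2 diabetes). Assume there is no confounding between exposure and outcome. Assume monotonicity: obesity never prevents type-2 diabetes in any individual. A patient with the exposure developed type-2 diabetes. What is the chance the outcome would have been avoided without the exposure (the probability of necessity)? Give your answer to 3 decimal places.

PN ≈ 0.641

p₁ = P(outcome | exposed) = 604/1383 = 0.43673
p₀ = P(outcome | unexposed) = 640/4079 = 0.1569
Under exogeneity and monotonicity, PN = (p₁ − p₀) / p₁.
PN = (0.43673 − 0.1569) / 0.43673 = 0.27983 / 0.43673 ≈ 0.6407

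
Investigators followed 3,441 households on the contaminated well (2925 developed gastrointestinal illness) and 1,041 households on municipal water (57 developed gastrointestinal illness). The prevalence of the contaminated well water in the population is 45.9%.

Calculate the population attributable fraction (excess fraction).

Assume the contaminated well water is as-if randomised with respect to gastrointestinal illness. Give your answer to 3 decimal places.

p₁ = P(outcome | exposed) = 2925/3441 = 0.85004
p₀ = P(outcome | unexposed) = 57/1041 = 0.054755
Overall risk P(Y=1) = π·p₁ + (1−π)·p₀ = 0.459×0.85004 + 0.541×0.054755 = 0.41979.
Under exogeneity, PAF = [P(Y=1) − p₀] / P(Y=1).
PAF = (0.41979 − 0.054755) / 0.41979 ≈ 0.8696

PAF ≈ 0.870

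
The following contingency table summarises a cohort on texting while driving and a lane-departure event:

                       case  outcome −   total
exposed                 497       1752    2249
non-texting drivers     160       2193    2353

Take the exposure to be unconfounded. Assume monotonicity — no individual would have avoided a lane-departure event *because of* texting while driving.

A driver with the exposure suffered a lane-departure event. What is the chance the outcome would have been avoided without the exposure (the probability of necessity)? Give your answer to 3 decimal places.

p₁ = P(outcome | exposed) = 497/2249 = 0.22099
p₀ = P(outcome | unexposed) = 160/2353 = 0.067998
Under exogeneity and monotonicity, PN = (p₁ − p₀) / p₁.
PN = (0.22099 − 0.067998) / 0.22099 = 0.15299 / 0.22099 ≈ 0.6923

PN ≈ 0.692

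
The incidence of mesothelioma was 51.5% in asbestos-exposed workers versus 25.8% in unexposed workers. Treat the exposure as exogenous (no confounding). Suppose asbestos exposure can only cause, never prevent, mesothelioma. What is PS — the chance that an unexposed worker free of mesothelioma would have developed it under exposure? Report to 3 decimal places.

PS ≈ 0.346

p₁ = 0.515, p₀ = 0.258.
Under exogeneity and monotonicity, PS = (p₁ − p₀) / (1 − p₀).
PS = (0.515 − 0.258) / (1 − 0.258) = 0.257 / 0.742 ≈ 0.3464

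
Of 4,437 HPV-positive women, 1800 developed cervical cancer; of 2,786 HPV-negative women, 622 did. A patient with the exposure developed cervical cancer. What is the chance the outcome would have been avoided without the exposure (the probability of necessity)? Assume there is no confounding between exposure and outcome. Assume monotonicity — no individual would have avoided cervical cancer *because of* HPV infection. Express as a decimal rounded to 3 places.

PN ≈ 0.450

p₁ = P(outcome | exposed) = 1800/4437 = 0.40568
p₀ = P(outcome | unexposed) = 622/2786 = 0.22326
Under exogeneity and monotonicity, PN = (p₁ − p₀) / p₁.
PN = (0.40568 − 0.22326) / 0.40568 = 0.18242 / 0.40568 ≈ 0.4497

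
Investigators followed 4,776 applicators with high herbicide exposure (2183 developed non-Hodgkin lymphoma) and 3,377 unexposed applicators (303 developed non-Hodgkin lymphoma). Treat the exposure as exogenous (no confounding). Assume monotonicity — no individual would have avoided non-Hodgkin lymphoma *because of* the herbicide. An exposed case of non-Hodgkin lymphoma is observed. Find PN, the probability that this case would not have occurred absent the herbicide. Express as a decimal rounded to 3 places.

PN ≈ 0.804

p₁ = P(outcome | exposed) = 2183/4776 = 0.45708
p₀ = P(outcome | unexposed) = 303/3377 = 0.089725
Under exogeneity and monotonicity, PN = (p₁ − p₀) / p₁.
PN = (0.45708 − 0.089725) / 0.45708 = 0.36735 / 0.45708 ≈ 0.8037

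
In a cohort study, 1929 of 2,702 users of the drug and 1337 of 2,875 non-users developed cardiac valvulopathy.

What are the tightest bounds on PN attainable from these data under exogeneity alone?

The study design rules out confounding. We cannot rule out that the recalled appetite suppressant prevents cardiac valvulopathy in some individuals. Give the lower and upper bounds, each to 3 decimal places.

p₁ = P(outcome | exposed) = 1929/2702 = 0.71392
p₀ = P(outcome | unexposed) = 1337/2875 = 0.46504
Under exogeneity alone the bounds on PN are max{0,(p₁−p₀)/p₁} ≤ PN ≤ min{1,(1−p₀)/p₁}.
  lower = (p₁ − p₀)/p₁ = 0.24887 / 0.71392 ≈ 0.3486
  upper = min{1, (1 − p₀)/p₁} = 0.53496 / 0.71392 ≈ 0.7493

0.349 ≤ PN ≤ 0.749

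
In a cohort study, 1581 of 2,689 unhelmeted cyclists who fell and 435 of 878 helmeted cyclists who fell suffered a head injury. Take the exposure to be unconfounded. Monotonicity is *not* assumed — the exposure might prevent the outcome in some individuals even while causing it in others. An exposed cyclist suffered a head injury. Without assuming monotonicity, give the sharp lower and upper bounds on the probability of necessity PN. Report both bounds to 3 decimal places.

0.157 ≤ PN ≤ 0.858

p₁ = P(outcome | exposed) = 1581/2689 = 0.58795
p₀ = P(outcome | unexposed) = 435/878 = 0.49544
Under exogeneity alone the bounds on PN are max{0,(p₁−p₀)/p₁} ≤ PN ≤ min{1,(1−p₀)/p₁}.
  lower = (p₁ − p₀)/p₁ = 0.092507 / 0.58795 ≈ 0.1573
  upper = min{1, (1 − p₀)/p₁} = 0.50456 / 0.58795 ≈ 0.8582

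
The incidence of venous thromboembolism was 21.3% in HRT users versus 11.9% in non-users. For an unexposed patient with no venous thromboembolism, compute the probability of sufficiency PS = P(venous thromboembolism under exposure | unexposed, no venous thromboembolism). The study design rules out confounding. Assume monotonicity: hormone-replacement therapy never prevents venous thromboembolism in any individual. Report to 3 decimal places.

p₁ = 0.213, p₀ = 0.119.
Under exogeneity and monotonicity, PS = (p₁ − p₀) / (1 − p₀).
PS = (0.213 − 0.119) / (1 − 0.119) = 0.094 / 0.881 ≈ 0.1067

PS ≈ 0.107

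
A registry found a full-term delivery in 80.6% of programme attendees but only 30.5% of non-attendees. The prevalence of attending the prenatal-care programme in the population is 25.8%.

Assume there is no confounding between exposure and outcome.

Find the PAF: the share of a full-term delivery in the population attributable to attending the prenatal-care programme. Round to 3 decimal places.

PAF ≈ 0.298

p₁ = 0.806, p₀ = 0.305.
Overall risk P(Y=1) = π·p₁ + (1−π)·p₀ = 0.258×0.806 + 0.742×0.305 = 0.43426.
Under exogeneity, PAF = [P(Y=1) − p₀] / P(Y=1).
PAF = (0.43426 − 0.305) / 0.43426 ≈ 0.2977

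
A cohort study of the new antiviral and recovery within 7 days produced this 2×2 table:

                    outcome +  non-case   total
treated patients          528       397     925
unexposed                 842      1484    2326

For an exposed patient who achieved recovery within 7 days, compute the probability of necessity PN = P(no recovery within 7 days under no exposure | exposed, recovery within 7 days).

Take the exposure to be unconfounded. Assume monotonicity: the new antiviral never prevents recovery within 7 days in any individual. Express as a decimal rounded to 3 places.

PN ≈ 0.366

p₁ = P(outcome | exposed) = 528/925 = 0.57081
p₀ = P(outcome | unexposed) = 842/2326 = 0.36199
Under exogeneity and monotonicity, PN = (p₁ − p₀)/p₁.
PN = (0.57081 − 0.36199) / 0.57081 ≈ 0.3658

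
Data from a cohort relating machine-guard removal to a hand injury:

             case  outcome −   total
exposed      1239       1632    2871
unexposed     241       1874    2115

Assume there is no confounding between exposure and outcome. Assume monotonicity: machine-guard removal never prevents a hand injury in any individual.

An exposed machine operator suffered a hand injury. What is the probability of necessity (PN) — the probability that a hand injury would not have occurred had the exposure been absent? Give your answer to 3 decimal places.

PN ≈ 0.736

p₁ = P(outcome | exposed) = 1239/2871 = 0.43156
p₀ = P(outcome | unexposed) = 241/2115 = 0.11395
Under exogeneity and monotonicity, PN = (p₁ − p₀)/p₁.
PN = (0.43156 − 0.11395) / 0.43156 ≈ 0.7360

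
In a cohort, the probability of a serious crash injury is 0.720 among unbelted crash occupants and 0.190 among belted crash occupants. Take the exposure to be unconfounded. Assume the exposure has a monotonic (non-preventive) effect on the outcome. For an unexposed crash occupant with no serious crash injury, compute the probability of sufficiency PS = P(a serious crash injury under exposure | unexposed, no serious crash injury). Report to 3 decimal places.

PS ≈ 0.654

Let p₁ = 0.72, p₀ = 0.19.
Under exogeneity and monotonicity, PS = (p₁ − p₀) / (1 − p₀).
PS = (0.72 − 0.19) / (1 − 0.19) = 0.53 / 0.81 ≈ 0.6543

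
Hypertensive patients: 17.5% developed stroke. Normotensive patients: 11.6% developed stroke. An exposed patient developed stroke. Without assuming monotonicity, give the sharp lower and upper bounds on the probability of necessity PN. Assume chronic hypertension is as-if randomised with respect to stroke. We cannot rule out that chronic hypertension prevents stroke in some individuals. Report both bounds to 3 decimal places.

p₁ = 0.175, p₀ = 0.116.
Under exogeneity alone the bounds on PN are max{0,(p₁−p₀)/p₁} ≤ PN ≤ min{1,(1−p₀)/p₁}.
  lower = (p₁ − p₀)/p₁ = 0.059 / 0.175 ≈ 0.3371
  upper = min{1, (1 − p₀)/p₁} = 0.884 / 0.175 ≈ 5.0514 → capped at 1

0.337 ≤ PN ≤ 1.000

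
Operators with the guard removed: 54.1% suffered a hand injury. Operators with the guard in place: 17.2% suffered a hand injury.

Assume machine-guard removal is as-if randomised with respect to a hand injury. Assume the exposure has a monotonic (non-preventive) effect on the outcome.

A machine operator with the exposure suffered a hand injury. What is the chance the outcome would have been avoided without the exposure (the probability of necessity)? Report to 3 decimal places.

PN ≈ 0.682

p₁ = 0.541, p₀ = 0.172.
Under exogeneity and monotonicity, PN = (p₁ − p₀) / p₁.
PN = (0.541 − 0.172) / 0.541 = 0.369 / 0.541 ≈ 0.6821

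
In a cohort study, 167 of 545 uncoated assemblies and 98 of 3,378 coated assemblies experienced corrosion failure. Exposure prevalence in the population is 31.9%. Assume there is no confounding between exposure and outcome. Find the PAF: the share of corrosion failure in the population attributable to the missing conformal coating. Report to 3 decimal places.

p₁ = P(outcome | exposed) = 167/545 = 0.30642
p₀ = P(outcome | unexposed) = 98/3378 = 0.029011
Overall risk P(Y=1) = π·p₁ + (1−π)·p₀ = 0.319×0.30642 + 0.681×0.029011 = 0.11751.
Under exogeneity, PAF = [P(Y=1) − p₀] / P(Y=1).
PAF = (0.11751 − 0.029011) / 0.11751 ≈ 0.7531

PAF ≈ 0.753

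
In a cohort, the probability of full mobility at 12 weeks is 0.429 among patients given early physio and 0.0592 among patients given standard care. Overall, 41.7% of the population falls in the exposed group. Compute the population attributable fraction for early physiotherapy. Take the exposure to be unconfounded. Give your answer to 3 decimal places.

PAF ≈ 0.723

Let p₁ = 0.429, p₀ = 0.0592.
Overall risk P(Y=1) = π·p₁ + (1−π)·p₀ = 0.417×0.429 + 0.583×0.0592 = 0.21341.
Under exogeneity, PAF = [P(Y=1) − p₀] / P(Y=1).
PAF = (0.21341 − 0.0592) / 0.21341 ≈ 0.7226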